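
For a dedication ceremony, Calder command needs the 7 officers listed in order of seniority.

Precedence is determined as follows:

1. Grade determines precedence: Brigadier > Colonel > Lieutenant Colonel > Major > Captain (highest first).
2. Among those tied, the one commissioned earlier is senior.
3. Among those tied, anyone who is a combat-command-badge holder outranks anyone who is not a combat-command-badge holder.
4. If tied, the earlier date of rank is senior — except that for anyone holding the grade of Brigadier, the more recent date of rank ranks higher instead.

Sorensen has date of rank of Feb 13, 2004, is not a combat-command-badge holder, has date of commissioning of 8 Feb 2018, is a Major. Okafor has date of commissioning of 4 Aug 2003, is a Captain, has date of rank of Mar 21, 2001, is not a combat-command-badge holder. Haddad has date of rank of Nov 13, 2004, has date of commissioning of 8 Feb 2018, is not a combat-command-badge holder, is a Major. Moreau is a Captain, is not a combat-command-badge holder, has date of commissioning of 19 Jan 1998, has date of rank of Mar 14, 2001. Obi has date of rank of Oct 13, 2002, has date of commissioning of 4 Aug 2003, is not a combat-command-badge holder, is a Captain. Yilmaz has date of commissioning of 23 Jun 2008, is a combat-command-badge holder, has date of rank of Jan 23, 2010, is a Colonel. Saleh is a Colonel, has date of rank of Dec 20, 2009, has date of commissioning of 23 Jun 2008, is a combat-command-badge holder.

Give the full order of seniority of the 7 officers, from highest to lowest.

Saleh, Yilmaz, Sorensen, Haddad, Moreau, Okafor, Obi

By grade: Saleh and Yilmaz (Colonel); then Sorensen and Haddad (Major); then Moreau, Okafor and Obi (Captain).
Saleh and Yilmaz both have date of commissioning 23 Jun 2008, so the next rule applies.
Saleh and Yilmaz are each a combat-command-badge holder, so the next rule applies.
Among Saleh and Yilmaz, by date of rank (earlier first): Saleh (Dec 20, 2009) before Yilmaz (Jan 23, 2010).
Sorensen and Haddad both have date of commissioning 8 Feb 2018, so the next rule applies.
Sorensen and Haddad are each not a combat-command-badge holder, so the next rule applies.
Among Sorensen and Haddad, by date of rank (earlier first): Sorensen (Feb 13, 2004) before Haddad (Nov 13, 2004).
Among Moreau, Okafor and Obi, by date of commissioning (earlier first): Moreau (19 Jan 1998) before Okafor and Obi (4 Aug 2003).
Okafor and Obi are each not a combat-command-badge holder, so the next rule applies.
Among Okafor and Obi, by date of rank (earlier first): Okafor (Mar 21, 2001) before Obi (Oct 13, 2002).
Full order: Saleh, Yilmaz, Sorensen, Haddad, Moreau, Okafor, Obi.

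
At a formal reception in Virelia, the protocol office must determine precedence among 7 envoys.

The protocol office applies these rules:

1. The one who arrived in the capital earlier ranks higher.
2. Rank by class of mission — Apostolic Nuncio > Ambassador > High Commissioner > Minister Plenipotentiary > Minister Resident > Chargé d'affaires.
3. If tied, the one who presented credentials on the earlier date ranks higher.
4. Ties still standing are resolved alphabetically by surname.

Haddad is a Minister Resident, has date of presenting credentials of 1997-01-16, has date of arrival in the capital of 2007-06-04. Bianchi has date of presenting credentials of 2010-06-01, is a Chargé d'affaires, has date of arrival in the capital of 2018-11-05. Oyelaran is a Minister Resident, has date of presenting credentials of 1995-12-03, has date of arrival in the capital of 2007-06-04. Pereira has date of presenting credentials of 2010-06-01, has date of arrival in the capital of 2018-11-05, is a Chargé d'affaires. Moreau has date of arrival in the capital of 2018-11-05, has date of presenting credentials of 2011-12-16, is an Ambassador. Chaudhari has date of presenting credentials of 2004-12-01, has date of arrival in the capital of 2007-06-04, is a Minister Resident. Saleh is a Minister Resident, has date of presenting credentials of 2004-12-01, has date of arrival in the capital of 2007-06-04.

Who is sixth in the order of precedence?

Bianchi

By date of arrival in the capital (earlier first): Oyelaran, Haddad, Chaudhari and Saleh (each 2007-06-04); then Moreau, Bianchi and Pereira (each 2018-11-05).
Oyelaran, Haddad, Chaudhari and Saleh are each Minister Resident, so the next rule applies.
Among Oyelaran, Haddad, Chaudhari and Saleh, by date of presenting credentials (earlier first): Oyelaran (1995-12-03) before Haddad (1997-01-16) before Chaudhari and Saleh (2004-12-01).
Among Chaudhari and Saleh, alphabetically by surname: Chaudhari before Saleh.
Among Moreau, Bianchi and Pereira, by class of mission: Moreau (Ambassador) before Bianchi and Pereira (Chargé d'affaires).
Bianchi and Pereira both have date of presenting credentials 2010-06-01, so the next rule applies.
Among Bianchi and Pereira, alphabetically by surname: Bianchi before Pereira.
Order: Oyelaran, Haddad, Chaudhari, Saleh, Moreau, Bianchi, Pereira.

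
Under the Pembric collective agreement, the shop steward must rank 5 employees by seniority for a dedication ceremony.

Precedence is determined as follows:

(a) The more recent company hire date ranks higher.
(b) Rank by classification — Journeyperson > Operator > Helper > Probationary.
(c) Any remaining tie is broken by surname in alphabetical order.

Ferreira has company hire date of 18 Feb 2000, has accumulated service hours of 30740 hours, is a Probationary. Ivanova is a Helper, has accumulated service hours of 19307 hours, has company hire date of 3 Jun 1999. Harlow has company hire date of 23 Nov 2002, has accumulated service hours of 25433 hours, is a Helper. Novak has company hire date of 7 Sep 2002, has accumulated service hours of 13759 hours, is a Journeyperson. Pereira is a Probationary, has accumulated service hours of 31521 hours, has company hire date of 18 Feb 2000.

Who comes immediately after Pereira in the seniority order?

By company hire date (later first): Harlow (23 Nov 2002); then Novak (7 Sep 2002); then Ferreira and Pereira (both 18 Feb 2000); then Ivanova (3 Jun 1999).
Ferreira and Pereira are each Probationary, so the next rule applies.
Among Ferreira and Pereira, alphabetically by surname: Ferreira before Pereira.
Order: Harlow, Novak, Ferreira, Pereira, Ivanova.

Ivanova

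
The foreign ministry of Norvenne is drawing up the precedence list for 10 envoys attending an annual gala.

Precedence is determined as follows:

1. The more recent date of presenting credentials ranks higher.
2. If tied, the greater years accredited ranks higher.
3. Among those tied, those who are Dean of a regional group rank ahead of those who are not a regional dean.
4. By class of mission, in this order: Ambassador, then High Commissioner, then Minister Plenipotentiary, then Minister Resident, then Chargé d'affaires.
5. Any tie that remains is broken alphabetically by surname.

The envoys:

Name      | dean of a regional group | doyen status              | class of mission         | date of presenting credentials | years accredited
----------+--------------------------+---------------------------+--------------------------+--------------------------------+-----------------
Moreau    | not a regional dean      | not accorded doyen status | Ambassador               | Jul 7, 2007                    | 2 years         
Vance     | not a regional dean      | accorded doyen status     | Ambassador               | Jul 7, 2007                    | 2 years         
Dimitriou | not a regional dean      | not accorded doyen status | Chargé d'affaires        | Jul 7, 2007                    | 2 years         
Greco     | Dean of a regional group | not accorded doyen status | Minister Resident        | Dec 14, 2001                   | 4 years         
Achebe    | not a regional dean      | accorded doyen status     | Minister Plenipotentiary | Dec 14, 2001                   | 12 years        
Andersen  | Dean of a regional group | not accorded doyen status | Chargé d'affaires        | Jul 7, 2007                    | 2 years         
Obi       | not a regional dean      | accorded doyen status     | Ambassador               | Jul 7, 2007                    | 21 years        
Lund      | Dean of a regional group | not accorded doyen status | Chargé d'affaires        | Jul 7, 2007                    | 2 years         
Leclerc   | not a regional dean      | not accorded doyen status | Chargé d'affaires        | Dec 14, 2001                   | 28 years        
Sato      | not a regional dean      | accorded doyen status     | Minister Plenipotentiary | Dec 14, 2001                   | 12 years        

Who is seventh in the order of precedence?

By date of presenting credentials (later first): Obi, Andersen, Lund, Moreau, Vance and Dimitriou (each Jul 7, 2007); then Leclerc, Achebe, Sato and Greco (each Dec 14, 2001).
Among Obi, Andersen, Lund, Moreau, Vance and Dimitriou, by years accredited (higher first): Obi (21 years) before Andersen, Lund, Moreau, Vance and Dimitriou (2 years).
Among Andersen, Lund, Moreau, Vance and Dimitriou, Dean of a regional group before not a regional dean: Andersen and Lund (Dean of a regional group) before Moreau, Vance and Dimitriou (not a regional dean).
Andersen and Lund are each Chargé d'affaires, so the next rule applies.
Among Andersen and Lund, alphabetically by surname: Andersen before Lund.
Among Moreau, Vance and Dimitriou, by class of mission: Moreau and Vance (Ambassador) before Dimitriou (Chargé d'affaires).
Among Moreau and Vance, alphabetically by surname: Moreau before Vance.
Among Leclerc, Achebe, Sato and Greco, by years accredited (higher first): Leclerc (28 years) before Achebe and Sato (12 years) before Greco (4 years).
Achebe and Sato are each not a regional dean, so the next rule applies.
Achebe and Sato are each Minister Plenipotentiary, so the next rule applies.
Among Achebe and Sato, alphabetically by surname: Achebe before Sato.
Order: Obi, Andersen, Lund, Moreau, Vance, Dimitriou, Leclerc, Achebe, Sato, Greco.

Leclerc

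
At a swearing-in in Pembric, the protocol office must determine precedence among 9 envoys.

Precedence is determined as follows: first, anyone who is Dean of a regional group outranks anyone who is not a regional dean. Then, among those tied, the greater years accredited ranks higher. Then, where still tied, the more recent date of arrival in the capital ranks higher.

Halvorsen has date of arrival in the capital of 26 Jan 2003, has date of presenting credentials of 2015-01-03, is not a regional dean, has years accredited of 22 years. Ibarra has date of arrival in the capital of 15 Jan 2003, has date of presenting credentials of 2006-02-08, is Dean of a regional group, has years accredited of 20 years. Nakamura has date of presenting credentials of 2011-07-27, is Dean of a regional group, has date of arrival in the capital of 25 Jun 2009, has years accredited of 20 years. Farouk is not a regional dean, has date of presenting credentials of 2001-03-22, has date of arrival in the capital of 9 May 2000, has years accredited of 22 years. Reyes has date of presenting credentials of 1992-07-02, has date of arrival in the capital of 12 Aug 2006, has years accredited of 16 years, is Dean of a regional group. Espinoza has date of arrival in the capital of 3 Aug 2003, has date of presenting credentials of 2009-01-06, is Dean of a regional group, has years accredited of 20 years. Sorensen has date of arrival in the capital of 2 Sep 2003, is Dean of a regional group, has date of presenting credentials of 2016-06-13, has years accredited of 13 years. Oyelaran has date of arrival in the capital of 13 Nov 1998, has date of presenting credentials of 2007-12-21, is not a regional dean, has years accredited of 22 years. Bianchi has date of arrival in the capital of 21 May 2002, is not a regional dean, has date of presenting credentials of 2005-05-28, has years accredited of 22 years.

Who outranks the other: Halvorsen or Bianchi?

Halvorsen

By the first rule: Nakamura, Espinoza, Ibarra, Reyes and Sorensen (each Dean of a regional group); then Halvorsen, Bianchi, Farouk and Oyelaran (each not a regional dean).
Among Nakamura, Espinoza, Ibarra, Reyes and Sorensen, by years accredited (higher first): Nakamura, Espinoza and Ibarra (20 years) before Reyes (16 years) before Sorensen (13 years).
Among Nakamura, Espinoza and Ibarra, by date of arrival in the capital (later first): Nakamura (25 Jun 2009) before Espinoza (3 Aug 2003) before Ibarra (15 Jan 2003).
Halvorsen, Bianchi, Farouk and Oyelaran all have years accredited 22 years, so the next rule applies.
Among Halvorsen, Bianchi, Farouk and Oyelaran, by date of arrival in the capital (later first): Halvorsen (26 Jan 2003) before Bianchi (21 May 2002) before Farouk (9 May 2000) before Oyelaran (13 Nov 1998).
So Halvorsen takes precedence.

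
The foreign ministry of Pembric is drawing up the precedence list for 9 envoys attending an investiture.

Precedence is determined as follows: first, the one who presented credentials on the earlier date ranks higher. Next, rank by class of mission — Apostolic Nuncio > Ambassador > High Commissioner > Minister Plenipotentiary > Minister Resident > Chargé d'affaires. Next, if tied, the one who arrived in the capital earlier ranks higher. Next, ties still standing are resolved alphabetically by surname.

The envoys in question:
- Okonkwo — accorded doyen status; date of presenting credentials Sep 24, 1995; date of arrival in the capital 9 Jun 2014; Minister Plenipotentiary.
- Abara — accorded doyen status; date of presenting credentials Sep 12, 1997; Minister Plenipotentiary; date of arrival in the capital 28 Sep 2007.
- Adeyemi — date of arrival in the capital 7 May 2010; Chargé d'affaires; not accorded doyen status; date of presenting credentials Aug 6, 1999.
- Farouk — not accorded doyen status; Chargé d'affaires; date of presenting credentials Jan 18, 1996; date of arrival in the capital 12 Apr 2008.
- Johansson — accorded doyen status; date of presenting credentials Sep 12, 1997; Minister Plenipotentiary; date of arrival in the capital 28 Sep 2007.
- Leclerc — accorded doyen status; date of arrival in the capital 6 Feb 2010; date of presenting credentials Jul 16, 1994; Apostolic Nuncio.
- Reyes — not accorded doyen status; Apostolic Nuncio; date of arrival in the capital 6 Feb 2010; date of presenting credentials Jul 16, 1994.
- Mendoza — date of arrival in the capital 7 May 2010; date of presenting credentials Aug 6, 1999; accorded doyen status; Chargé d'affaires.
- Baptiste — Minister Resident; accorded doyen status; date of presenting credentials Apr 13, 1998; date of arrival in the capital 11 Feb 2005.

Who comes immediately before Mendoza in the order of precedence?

By date of presenting credentials (earlier first): Leclerc and Reyes (both Jul 16, 1994); then Okonkwo (Sep 24, 1995); then Farouk (Jan 18, 1996); then Abara and Johansson (both Sep 12, 1997); then Baptiste (Apr 13, 1998); then Adeyemi and Mendoza (both Aug 6, 1999).
Leclerc and Reyes are each Apostolic Nuncio, so the next rule applies.
Leclerc and Reyes both have date of arrival in the capital 6 Feb 2010, so the next rule applies.
Among Leclerc and Reyes, alphabetically by surname: Leclerc before Reyes.
Abara and Johansson are each Minister Plenipotentiary, so the next rule applies.
Abara and Johansson both have date of arrival in the capital 28 Sep 2007, so the next rule applies.
Among Abara and Johansson, alphabetically by surname: Abara before Johansson.
Adeyemi and Mendoza are each Chargé d'affaires, so the next rule applies.
Adeyemi and Mendoza both have date of arrival in the capital 7 May 2010, so the next rule applies.
Among Adeyemi and Mendoza, alphabetically by surname: Adeyemi before Mendoza.
Order: Leclerc, Reyes, Okonkwo, Farouk, Abara, Johansson, Baptiste, Adeyemi, Mendoza.

Adeyemi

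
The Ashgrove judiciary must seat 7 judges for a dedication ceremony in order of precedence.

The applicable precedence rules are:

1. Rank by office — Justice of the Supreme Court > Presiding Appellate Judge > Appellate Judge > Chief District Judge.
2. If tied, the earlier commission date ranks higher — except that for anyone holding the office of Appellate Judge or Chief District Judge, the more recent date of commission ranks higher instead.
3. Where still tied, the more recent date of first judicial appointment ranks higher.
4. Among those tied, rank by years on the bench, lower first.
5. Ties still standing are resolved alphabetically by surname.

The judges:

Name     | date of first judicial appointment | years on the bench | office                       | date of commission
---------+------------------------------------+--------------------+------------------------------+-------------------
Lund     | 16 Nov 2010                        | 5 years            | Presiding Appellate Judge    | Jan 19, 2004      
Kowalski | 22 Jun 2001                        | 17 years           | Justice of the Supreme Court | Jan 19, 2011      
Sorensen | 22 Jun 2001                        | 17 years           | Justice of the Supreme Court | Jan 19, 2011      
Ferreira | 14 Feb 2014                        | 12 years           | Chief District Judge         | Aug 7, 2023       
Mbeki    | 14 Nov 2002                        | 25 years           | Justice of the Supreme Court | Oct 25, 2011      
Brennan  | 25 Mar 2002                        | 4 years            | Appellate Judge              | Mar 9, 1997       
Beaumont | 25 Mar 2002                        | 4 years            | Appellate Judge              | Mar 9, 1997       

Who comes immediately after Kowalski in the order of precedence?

By office: Kowalski, Sorensen and Mbeki (Justice of the Supreme Court); then Lund (Presiding Appellate Judge); then Beaumont and Brennan (Appellate Judge); then Ferreira (Chief District Judge).
Among Kowalski, Sorensen and Mbeki, by date of commission (earlier first): Kowalski and Sorensen (Jan 19, 2011) before Mbeki (Oct 25, 2011).
Kowalski and Sorensen both have date of first judicial appointment 22 Jun 2001, so the next rule applies.
Kowalski and Sorensen both have years on the bench 17 years, so the next rule applies.
Among Kowalski and Sorensen, alphabetically by surname: Kowalski before Sorensen.
Beaumont and Brennan both have date of commission Mar 9, 1997, so the next rule applies.
Beaumont and Brennan both have date of first judicial appointment 25 Mar 2002, so the next rule applies.
Beaumont and Brennan both have years on the bench 4 years, so the next rule applies.
Among Beaumont and Brennan, alphabetically by surname: Beaumont before Brennan.
Order: Kowalski, Sorensen, Mbeki, Lund, Beaumont, Brennan, Ferreira.

Sorensen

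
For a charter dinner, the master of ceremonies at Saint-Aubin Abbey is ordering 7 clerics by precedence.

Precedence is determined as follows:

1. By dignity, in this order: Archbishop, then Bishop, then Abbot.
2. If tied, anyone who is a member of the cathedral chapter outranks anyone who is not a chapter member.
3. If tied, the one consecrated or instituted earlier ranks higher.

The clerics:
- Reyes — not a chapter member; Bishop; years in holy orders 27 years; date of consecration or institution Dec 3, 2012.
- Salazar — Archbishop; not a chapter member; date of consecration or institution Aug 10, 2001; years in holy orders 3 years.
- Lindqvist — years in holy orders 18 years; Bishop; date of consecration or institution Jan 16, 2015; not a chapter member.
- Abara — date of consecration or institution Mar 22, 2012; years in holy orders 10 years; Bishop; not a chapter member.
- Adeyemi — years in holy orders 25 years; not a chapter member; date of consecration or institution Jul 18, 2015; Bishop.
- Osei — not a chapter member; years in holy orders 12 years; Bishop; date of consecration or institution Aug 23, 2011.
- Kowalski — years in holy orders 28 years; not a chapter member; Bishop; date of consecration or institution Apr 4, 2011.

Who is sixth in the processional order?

Lindqvist

By dignity: Salazar (Archbishop); then Kowalski, Osei, Abara, Reyes, Lindqvist and Adeyemi (Bishop).
Kowalski, Osei, Abara, Reyes, Lindqvist and Adeyemi are each not a chapter member, so the next rule applies.
Among Kowalski, Osei, Abara, Reyes, Lindqvist and Adeyemi, by date of consecration or institution (earlier first): Kowalski (Apr 4, 2011) before Osei (Aug 23, 2011) before Abara (Mar 22, 2012) before Reyes (Dec 3, 2012) before Lindqvist (Jan 16, 2015) before Adeyemi (Jul 18, 2015).
Order: Salazar, Kowalski, Osei, Abara, Reyes, Lindqvist, Adeyemi.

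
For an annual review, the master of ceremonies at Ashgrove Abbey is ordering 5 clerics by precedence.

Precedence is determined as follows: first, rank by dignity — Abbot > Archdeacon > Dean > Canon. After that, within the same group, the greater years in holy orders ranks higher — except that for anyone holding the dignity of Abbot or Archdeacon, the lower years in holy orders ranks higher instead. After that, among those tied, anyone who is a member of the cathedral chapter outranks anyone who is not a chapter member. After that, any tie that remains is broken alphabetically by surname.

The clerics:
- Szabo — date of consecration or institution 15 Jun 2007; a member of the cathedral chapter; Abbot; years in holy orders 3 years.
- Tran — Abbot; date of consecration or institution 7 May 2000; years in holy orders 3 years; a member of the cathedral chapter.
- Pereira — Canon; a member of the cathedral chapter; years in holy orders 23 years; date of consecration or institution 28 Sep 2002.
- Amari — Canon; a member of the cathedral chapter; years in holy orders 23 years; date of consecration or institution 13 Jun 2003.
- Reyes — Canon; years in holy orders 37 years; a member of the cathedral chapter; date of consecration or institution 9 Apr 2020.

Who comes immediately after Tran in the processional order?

By dignity: Szabo and Tran (Abbot); then Reyes, Amari and Pereira (Canon).
Szabo and Tran both have years in holy orders 3 years, so the next rule applies.
Szabo and Tran are each a member of the cathedral chapter, so the next rule applies.
Among Szabo and Tran, alphabetically by surname: Szabo before Tran.
Among Reyes, Amari and Pereira, by years in holy orders (higher first): Reyes (37 years) before Amari and Pereira (23 years).
Amari and Pereira are each a member of the cathedral chapter, so the next rule applies.
Among Amari and Pereira, alphabetically by surname: Amari before Pereira.
Order: Szabo, Tran, Reyes, Amari, Pereira.

Reyes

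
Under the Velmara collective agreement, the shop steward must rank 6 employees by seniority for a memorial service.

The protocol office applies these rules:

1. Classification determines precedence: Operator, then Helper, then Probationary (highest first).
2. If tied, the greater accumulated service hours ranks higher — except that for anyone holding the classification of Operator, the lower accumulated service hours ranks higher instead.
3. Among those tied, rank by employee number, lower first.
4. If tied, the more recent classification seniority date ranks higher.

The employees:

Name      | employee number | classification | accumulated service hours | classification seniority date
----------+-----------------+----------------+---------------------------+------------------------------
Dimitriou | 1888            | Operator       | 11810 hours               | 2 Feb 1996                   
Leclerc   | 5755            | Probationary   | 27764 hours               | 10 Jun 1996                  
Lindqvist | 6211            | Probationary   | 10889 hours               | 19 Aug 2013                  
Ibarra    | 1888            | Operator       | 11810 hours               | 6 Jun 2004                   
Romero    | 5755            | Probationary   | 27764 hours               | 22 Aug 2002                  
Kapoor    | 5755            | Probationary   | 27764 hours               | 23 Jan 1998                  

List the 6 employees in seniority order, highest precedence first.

By classification: Ibarra and Dimitriou (Operator); then Romero, Kapoor, Leclerc and Lindqvist (Probationary).
Ibarra and Dimitriou both have accumulated service hours 11810 hours, so the next rule applies.
Ibarra and Dimitriou both have employee number 1888, so the next rule applies.
Among Ibarra and Dimitriou, by classification seniority date (later first): Ibarra (6 Jun 2004) before Dimitriou (2 Feb 1996).
Among Romero, Kapoor, Leclerc and Lindqvist, by accumulated service hours (higher first): Romero, Kapoor and Leclerc (27764 hours) before Lindqvist (10889 hours).
Romero, Kapoor and Leclerc all have employee number 5755, so the next rule applies.
Among Romero, Kapoor and Leclerc, by classification seniority date (later first): Romero (22 Aug 2002) before Kapoor (23 Jan 1998) before Leclerc (10 Jun 1996).
Full order: Ibarra, Dimitriou, Romero, Kapoor, Leclerc, Lindqvist.

Ibarra, Dimitriou, Romero, Kapoor, Leclerc, Lindqvist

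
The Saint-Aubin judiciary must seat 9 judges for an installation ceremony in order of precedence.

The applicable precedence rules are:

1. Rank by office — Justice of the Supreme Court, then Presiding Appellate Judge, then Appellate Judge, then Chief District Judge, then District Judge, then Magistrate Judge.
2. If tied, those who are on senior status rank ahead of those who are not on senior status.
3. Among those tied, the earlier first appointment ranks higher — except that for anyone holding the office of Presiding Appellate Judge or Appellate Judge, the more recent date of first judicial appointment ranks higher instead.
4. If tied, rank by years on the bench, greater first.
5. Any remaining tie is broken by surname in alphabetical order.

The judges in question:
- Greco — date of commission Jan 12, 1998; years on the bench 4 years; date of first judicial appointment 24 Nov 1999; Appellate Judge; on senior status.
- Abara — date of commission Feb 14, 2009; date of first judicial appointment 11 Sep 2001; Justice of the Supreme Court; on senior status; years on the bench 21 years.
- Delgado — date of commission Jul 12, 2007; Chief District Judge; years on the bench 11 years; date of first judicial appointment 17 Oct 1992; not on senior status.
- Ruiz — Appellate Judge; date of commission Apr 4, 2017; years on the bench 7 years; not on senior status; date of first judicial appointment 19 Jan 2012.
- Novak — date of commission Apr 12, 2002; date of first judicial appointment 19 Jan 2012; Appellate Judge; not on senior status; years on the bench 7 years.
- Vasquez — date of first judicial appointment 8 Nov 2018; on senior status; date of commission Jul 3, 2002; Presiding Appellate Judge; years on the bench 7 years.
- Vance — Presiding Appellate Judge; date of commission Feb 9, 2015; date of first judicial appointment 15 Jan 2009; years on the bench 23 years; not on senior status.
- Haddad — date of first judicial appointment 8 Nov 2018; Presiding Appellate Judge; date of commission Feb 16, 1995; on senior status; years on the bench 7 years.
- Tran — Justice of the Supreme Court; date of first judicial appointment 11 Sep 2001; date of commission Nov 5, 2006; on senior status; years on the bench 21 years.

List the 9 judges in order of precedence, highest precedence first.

Abara, Tran, Haddad, Vasquez, Vance, Greco, Novak, Ruiz, Delgado

By office: Abara and Tran (Justice of the Supreme Court); then Haddad, Vasquez and Vance (Presiding Appellate Judge); then Greco, Novak and Ruiz (Appellate Judge); then Delgado (Chief District Judge).
Abara and Tran are each on senior status, so the next rule applies.
Abara and Tran both have date of first judicial appointment 11 Sep 2001, so the next rule applies.
Abara and Tran both have years on the bench 21 years, so the next rule applies.
Among Abara and Tran, alphabetically by surname: Abara before Tran.
Among Haddad, Vasquez and Vance, on senior status before not on senior status: Haddad and Vasquez (on senior status) before Vance (not on senior status).
Haddad and Vasquez both have date of first judicial appointment 8 Nov 2018, so the next rule applies.
Haddad and Vasquez both have years on the bench 7 years, so the next rule applies.
Among Haddad and Vasquez, alphabetically by surname: Haddad before Vasquez.
Among Greco, Novak and Ruiz, on senior status before not on senior status: Greco (on senior status) before Novak and Ruiz (not on senior status).
Novak and Ruiz both have date of first judicial appointment 19 Jan 2012, so the next rule applies.
Novak and Ruiz both have years on the bench 7 years, so the next rule applies.
Among Novak and Ruiz, alphabetically by surname: Novak before Ruiz.
Full order: Abara, Tran, Haddad, Vasquez, Vance, Greco, Novak, Ruiz, Delgado.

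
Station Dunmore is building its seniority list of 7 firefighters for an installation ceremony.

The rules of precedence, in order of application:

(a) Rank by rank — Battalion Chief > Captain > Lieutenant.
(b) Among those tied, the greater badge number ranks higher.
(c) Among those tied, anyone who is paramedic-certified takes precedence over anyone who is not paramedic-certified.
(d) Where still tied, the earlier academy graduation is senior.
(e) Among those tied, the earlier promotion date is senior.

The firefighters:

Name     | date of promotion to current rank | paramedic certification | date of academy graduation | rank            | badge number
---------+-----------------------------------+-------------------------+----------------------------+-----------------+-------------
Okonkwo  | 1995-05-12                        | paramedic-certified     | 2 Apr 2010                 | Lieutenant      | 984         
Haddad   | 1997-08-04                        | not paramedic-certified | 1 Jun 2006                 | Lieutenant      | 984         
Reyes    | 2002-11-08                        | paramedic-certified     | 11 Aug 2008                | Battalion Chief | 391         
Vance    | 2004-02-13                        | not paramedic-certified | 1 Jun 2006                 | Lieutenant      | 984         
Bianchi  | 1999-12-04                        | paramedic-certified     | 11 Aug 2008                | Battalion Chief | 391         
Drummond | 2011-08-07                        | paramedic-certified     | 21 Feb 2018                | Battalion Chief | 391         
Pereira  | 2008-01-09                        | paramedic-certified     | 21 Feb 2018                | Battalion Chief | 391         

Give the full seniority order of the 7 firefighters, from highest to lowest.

Bianchi, Reyes, Pereira, Drummond, Okonkwo, Haddad, Vance

By rank: Bianchi, Reyes, Pereira and Drummond (Battalion Chief); then Okonkwo, Haddad and Vance (Lieutenant).
Bianchi, Reyes, Pereira and Drummond all have badge number 391, so the next rule applies.
Bianchi, Reyes, Pereira and Drummond are each paramedic-certified, so the next rule applies.
Among Bianchi, Reyes, Pereira and Drummond, by date of academy graduation (earlier first): Bianchi and Reyes (11 Aug 2008) before Pereira and Drummond (21 Feb 2018).
Among Bianchi and Reyes, by date of promotion to current rank (earlier first): Bianchi (1999-12-04) before Reyes (2002-11-08).
Among Pereira and Drummond, by date of promotion to current rank (earlier first): Pereira (2008-01-09) before Drummond (2011-08-07).
Okonkwo, Haddad and Vance all have badge number 984, so the next rule applies.
Among Okonkwo, Haddad and Vance, paramedic-certified before not paramedic-certified: Okonkwo (paramedic-certified) before Haddad and Vance (not paramedic-certified).
Haddad and Vance both have date of academy graduation 1 Jun 2006, so the next rule applies.
Among Haddad and Vance, by date of promotion to current rank (earlier first): Haddad (1997-08-04) before Vance (2004-02-13).
Full order: Bianchi, Reyes, Pereira, Drummond, Okonkwo, Haddad, Vance.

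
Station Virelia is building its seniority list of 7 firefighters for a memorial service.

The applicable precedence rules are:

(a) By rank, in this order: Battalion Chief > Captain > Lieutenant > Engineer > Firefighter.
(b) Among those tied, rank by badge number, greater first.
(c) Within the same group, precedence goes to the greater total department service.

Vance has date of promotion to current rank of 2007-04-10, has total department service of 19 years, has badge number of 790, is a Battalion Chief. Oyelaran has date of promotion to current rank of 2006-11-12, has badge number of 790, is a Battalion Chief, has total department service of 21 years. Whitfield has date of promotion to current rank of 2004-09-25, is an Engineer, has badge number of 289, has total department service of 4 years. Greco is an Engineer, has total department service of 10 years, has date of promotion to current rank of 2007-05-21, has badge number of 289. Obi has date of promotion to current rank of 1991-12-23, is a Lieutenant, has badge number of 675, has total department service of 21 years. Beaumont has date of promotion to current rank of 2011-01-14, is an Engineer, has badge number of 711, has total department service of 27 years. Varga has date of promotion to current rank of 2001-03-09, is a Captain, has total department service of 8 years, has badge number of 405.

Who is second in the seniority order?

Vance

By rank: Oyelaran and Vance (Battalion Chief); then Varga (Captain); then Obi (Lieutenant); then Beaumont, Greco and Whitfield (Engineer).
Oyelaran and Vance both have badge number 790, so the next rule applies.
Among Oyelaran and Vance, by total department service (higher first): Oyelaran (21 years) before Vance (19 years).
Among Beaumont, Greco and Whitfield, by badge number (higher first): Beaumont (711) before Greco and Whitfield (289).
Among Greco and Whitfield, by total department service (higher first): Greco (10 years) before Whitfield (4 years).
Order: Oyelaran, Vance, Varga, Obi, Beaumont, Greco, Whitfield.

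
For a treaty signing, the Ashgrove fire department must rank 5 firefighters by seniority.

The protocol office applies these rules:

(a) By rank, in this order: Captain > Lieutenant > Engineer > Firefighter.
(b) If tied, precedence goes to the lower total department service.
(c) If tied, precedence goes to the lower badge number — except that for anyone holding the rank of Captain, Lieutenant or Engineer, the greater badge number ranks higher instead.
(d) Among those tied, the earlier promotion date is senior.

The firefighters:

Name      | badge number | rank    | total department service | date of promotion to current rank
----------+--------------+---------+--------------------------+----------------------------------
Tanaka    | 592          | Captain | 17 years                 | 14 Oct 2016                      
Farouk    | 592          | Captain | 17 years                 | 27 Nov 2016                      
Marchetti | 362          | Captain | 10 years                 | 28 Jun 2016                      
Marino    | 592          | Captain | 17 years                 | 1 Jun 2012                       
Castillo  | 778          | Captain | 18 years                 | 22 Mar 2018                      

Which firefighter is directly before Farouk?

By rank: Marchetti, Marino, Tanaka, Farouk and Castillo (Captain).
Among Marchetti, Marino, Tanaka, Farouk and Castillo, by total department service (lower first): Marchetti (10 years) before Marino, Tanaka and Farouk (17 years) before Castillo (18 years).
Marino, Tanaka and Farouk all have badge number 592, so the next rule applies.
Among Marino, Tanaka and Farouk, by date of promotion to current rank (earlier first): Marino (1 Jun 2012) before Tanaka (14 Oct 2016) before Farouk (27 Nov 2016).
Order: Marchetti, Marino, Tanaka, Farouk, Castillo.

Tanaka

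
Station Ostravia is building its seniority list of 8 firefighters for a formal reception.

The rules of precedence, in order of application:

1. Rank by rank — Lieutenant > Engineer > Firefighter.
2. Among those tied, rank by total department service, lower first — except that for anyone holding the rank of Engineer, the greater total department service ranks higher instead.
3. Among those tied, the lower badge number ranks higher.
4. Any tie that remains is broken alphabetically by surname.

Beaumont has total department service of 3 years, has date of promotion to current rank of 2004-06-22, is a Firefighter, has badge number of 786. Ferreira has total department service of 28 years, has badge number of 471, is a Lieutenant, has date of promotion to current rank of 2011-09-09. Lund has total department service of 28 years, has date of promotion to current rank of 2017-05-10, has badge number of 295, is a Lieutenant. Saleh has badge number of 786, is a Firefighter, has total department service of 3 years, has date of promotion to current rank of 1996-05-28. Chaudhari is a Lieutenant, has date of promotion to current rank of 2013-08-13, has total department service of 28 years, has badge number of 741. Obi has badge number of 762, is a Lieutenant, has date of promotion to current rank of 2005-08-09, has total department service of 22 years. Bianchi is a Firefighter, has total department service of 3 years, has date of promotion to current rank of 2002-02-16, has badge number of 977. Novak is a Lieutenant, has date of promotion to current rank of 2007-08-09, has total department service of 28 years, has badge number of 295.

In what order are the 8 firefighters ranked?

Obi, Lund, Novak, Ferreira, Chaudhari, Beaumont, Saleh, Bianchi

By rank: Obi, Lund, Novak, Ferreira and Chaudhari (Lieutenant); then Beaumont, Saleh and Bianchi (Firefighter).
Among Obi, Lund, Novak, Ferreira and Chaudhari, by total department service (lower first): Obi (22 years) before Lund, Novak, Ferreira and Chaudhari (28 years).
Among Lund, Novak, Ferreira and Chaudhari, by badge number (lower first): Lund and Novak (295) before Ferreira (471) before Chaudhari (741).
Among Lund and Novak, alphabetically by surname: Lund before Novak.
Beaumont, Saleh and Bianchi all have total department service 3 years, so the next rule applies.
Among Beaumont, Saleh and Bianchi, by badge number (lower first): Beaumont and Saleh (786) before Bianchi (977).
Among Beaumont and Saleh, alphabetically by surname: Beaumont before Saleh.
Full order: Obi, Lund, Novak, Ferreira, Chaudhari, Beaumont, Saleh, Bianchi.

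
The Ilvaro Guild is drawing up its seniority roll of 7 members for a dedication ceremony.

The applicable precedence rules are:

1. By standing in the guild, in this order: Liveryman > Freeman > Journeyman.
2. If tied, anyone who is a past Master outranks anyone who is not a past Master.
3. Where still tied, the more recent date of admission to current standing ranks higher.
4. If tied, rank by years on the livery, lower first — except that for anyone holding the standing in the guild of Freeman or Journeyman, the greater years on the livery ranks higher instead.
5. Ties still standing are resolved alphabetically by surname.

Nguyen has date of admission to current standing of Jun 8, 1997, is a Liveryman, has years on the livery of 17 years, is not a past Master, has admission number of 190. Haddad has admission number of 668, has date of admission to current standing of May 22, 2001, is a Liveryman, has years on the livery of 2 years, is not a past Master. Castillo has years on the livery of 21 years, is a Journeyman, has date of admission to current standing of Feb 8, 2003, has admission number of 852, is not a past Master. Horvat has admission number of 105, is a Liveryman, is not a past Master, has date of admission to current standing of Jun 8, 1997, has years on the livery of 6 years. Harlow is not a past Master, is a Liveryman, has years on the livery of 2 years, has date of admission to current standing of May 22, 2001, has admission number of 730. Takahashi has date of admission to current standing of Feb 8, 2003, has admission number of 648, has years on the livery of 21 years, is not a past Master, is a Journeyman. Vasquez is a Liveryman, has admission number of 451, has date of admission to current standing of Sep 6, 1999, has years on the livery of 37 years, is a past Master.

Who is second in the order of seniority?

By standing in the guild: Vasquez, Haddad, Harlow, Horvat and Nguyen (Liveryman); then Castillo and Takahashi (Journeyman).
Among Vasquez, Haddad, Harlow, Horvat and Nguyen, a past Master before not a past Master: Vasquez (a past Master) before Haddad, Harlow, Horvat and Nguyen (not a past Master).
Among Haddad, Harlow, Horvat and Nguyen, by date of admission to current standing (later first): Haddad and Harlow (May 22, 2001) before Horvat and Nguyen (Jun 8, 1997).
Haddad and Harlow both have years on the livery 2 years, so the next rule applies.
Among Haddad and Harlow, alphabetically by surname: Haddad before Harlow.
Among Horvat and Nguyen, by years on the livery (lower first): Horvat (6 years) before Nguyen (17 years).
Castillo and Takahashi are each not a past Master, so the next rule applies.
Castillo and Takahashi both have date of admission to current standing Feb 8, 2003, so the next rule applies.
Castillo and Takahashi both have years on the livery 21 years, so the next rule applies.
Among Castillo and Takahashi, alphabetically by surname: Castillo before Takahashi.
Order: Vasquez, Haddad, Harlow, Horvat, Nguyen, Castillo, Takahashi.

Haddad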